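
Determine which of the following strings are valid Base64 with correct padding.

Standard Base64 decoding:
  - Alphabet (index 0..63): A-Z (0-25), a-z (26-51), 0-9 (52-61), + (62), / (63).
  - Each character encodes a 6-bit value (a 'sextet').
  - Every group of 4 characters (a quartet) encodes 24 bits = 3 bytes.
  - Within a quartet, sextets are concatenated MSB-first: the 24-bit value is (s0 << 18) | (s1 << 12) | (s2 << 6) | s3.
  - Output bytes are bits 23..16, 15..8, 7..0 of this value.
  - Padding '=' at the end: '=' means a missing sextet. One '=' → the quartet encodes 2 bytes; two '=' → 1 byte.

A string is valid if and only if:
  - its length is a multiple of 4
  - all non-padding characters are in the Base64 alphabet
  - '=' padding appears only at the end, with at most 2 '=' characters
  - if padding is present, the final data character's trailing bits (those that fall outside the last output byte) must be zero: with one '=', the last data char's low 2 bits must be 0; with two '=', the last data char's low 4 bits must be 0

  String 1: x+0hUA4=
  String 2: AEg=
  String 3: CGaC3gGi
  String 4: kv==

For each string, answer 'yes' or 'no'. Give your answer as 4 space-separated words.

String 1: 'x+0hUA4=' → valid
String 2: 'AEg=' → valid
String 3: 'CGaC3gGi' → valid
String 4: 'kv==' → invalid (bad trailing bits)

Answer: yes yes yes no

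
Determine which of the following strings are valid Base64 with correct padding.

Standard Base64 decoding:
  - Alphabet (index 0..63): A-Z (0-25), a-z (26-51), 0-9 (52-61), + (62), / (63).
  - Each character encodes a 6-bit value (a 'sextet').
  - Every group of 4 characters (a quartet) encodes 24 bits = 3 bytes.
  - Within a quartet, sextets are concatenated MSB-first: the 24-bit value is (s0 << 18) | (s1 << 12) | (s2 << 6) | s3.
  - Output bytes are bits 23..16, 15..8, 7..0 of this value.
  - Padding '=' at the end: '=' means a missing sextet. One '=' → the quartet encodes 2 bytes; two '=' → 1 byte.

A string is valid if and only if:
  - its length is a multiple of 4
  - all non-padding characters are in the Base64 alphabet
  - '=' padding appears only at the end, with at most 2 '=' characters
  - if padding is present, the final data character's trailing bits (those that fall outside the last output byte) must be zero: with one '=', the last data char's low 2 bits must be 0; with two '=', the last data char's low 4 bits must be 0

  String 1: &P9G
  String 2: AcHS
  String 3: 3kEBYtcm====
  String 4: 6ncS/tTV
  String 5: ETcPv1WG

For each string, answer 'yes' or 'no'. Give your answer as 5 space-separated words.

Answer: no yes no yes yes

Derivation:
String 1: '&P9G' → invalid (bad char(s): ['&'])
String 2: 'AcHS' → valid
String 3: '3kEBYtcm====' → invalid (4 pad chars (max 2))
String 4: '6ncS/tTV' → valid
String 5: 'ETcPv1WG' → valid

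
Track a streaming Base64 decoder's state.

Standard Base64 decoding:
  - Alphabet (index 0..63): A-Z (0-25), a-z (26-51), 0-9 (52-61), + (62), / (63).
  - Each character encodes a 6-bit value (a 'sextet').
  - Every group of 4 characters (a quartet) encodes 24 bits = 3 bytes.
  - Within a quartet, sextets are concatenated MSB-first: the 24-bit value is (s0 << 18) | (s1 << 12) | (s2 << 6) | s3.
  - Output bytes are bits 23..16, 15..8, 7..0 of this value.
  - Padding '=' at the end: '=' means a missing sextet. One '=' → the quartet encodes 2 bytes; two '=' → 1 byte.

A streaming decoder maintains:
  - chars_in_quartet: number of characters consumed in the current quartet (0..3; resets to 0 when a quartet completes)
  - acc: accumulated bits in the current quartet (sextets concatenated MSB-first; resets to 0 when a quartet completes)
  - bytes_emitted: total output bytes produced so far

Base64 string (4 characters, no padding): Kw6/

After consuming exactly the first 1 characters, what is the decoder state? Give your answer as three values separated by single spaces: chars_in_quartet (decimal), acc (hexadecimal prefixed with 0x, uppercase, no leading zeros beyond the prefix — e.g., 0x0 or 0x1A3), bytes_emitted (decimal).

Answer: 1 0xA 0

Derivation:
After char 0 ('K'=10): chars_in_quartet=1 acc=0xA bytes_emitted=0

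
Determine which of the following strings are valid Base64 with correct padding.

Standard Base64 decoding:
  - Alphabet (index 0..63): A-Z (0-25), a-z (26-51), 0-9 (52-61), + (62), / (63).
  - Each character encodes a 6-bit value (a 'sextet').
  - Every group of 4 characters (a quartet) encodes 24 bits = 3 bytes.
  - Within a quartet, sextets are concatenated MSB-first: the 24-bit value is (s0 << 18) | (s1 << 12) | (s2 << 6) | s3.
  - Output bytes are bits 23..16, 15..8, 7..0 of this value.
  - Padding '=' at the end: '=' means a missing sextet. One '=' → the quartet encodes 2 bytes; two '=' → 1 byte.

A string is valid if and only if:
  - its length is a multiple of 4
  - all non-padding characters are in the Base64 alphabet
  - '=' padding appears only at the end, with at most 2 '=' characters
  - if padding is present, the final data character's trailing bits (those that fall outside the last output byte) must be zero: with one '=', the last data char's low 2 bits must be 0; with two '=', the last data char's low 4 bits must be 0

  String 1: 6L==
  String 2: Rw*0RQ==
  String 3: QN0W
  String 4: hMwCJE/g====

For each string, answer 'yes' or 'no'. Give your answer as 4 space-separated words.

String 1: '6L==' → invalid (bad trailing bits)
String 2: 'Rw*0RQ==' → invalid (bad char(s): ['*'])
String 3: 'QN0W' → valid
String 4: 'hMwCJE/g====' → invalid (4 pad chars (max 2))

Answer: no no yes no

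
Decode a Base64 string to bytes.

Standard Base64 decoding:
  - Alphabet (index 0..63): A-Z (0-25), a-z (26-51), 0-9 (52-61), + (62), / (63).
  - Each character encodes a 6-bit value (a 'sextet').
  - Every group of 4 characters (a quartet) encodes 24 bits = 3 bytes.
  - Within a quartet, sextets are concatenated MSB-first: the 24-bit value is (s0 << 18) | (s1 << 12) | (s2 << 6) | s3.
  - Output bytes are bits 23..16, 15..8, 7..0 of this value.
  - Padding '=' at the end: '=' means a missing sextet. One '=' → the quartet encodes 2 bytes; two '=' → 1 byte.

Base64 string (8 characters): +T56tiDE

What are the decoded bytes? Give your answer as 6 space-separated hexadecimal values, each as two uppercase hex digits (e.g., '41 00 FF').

Answer: F9 3E 7A B6 20 C4

Derivation:
After char 0 ('+'=62): chars_in_quartet=1 acc=0x3E bytes_emitted=0
After char 1 ('T'=19): chars_in_quartet=2 acc=0xF93 bytes_emitted=0
After char 2 ('5'=57): chars_in_quartet=3 acc=0x3E4F9 bytes_emitted=0
After char 3 ('6'=58): chars_in_quartet=4 acc=0xF93E7A -> emit F9 3E 7A, reset; bytes_emitted=3
After char 4 ('t'=45): chars_in_quartet=1 acc=0x2D bytes_emitted=3
After char 5 ('i'=34): chars_in_quartet=2 acc=0xB62 bytes_emitted=3
After char 6 ('D'=3): chars_in_quartet=3 acc=0x2D883 bytes_emitted=3
After char 7 ('E'=4): chars_in_quartet=4 acc=0xB620C4 -> emit B6 20 C4, reset; bytes_emitted=6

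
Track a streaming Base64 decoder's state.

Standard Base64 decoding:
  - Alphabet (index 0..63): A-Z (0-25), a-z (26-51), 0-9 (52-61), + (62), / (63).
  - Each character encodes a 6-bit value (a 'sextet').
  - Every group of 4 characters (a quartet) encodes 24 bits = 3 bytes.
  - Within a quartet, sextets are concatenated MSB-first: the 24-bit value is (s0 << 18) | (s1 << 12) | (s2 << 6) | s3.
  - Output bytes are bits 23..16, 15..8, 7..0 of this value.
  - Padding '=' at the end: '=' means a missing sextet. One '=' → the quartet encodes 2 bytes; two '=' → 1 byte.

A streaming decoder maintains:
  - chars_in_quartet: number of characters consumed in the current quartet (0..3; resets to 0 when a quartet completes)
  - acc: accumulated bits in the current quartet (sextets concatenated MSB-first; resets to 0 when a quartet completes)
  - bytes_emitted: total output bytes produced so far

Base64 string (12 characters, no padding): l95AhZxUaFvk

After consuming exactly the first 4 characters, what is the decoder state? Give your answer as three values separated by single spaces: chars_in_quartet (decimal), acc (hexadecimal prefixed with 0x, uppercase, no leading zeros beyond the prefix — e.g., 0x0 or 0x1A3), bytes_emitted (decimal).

Answer: 0 0x0 3

Derivation:
After char 0 ('l'=37): chars_in_quartet=1 acc=0x25 bytes_emitted=0
After char 1 ('9'=61): chars_in_quartet=2 acc=0x97D bytes_emitted=0
After char 2 ('5'=57): chars_in_quartet=3 acc=0x25F79 bytes_emitted=0
After char 3 ('A'=0): chars_in_quartet=4 acc=0x97DE40 -> emit 97 DE 40, reset; bytes_emitted=3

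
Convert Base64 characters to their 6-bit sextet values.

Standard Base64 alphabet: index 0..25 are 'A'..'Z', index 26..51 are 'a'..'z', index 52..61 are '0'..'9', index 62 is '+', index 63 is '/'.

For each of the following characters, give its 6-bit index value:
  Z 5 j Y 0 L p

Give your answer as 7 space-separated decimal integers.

Answer: 25 57 35 24 52 11 41

Derivation:
'Z': A..Z range, ord('Z') − ord('A') = 25
'5': 0..9 range, 52 + ord('5') − ord('0') = 57
'j': a..z range, 26 + ord('j') − ord('a') = 35
'Y': A..Z range, ord('Y') − ord('A') = 24
'0': 0..9 range, 52 + ord('0') − ord('0') = 52
'L': A..Z range, ord('L') − ord('A') = 11
'p': a..z range, 26 + ord('p') − ord('a') = 41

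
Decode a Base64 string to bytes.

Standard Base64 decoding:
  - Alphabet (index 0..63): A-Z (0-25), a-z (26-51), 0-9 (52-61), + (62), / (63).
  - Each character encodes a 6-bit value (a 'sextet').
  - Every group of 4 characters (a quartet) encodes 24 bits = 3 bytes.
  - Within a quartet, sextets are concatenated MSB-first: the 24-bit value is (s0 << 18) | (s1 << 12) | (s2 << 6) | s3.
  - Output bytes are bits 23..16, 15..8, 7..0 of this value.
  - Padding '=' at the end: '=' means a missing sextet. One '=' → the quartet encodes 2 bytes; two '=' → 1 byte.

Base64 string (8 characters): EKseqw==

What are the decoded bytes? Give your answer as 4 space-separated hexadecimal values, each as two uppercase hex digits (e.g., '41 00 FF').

Answer: 10 AB 1E AB

Derivation:
After char 0 ('E'=4): chars_in_quartet=1 acc=0x4 bytes_emitted=0
After char 1 ('K'=10): chars_in_quartet=2 acc=0x10A bytes_emitted=0
After char 2 ('s'=44): chars_in_quartet=3 acc=0x42AC bytes_emitted=0
After char 3 ('e'=30): chars_in_quartet=4 acc=0x10AB1E -> emit 10 AB 1E, reset; bytes_emitted=3
After char 4 ('q'=42): chars_in_quartet=1 acc=0x2A bytes_emitted=3
After char 5 ('w'=48): chars_in_quartet=2 acc=0xAB0 bytes_emitted=3
Padding '==': partial quartet acc=0xAB0 -> emit AB; bytes_emitted=4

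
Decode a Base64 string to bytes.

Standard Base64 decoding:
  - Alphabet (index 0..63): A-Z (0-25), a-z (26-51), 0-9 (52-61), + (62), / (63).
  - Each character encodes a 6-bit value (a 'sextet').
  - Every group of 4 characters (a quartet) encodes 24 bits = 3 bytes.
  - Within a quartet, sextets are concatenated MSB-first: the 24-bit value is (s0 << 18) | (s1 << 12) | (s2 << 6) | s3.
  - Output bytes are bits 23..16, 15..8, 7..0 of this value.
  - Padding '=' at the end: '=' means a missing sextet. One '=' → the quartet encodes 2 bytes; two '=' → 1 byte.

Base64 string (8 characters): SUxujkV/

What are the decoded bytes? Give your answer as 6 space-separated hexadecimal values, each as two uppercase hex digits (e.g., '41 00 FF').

Answer: 49 4C 6E 8E 45 7F

Derivation:
After char 0 ('S'=18): chars_in_quartet=1 acc=0x12 bytes_emitted=0
After char 1 ('U'=20): chars_in_quartet=2 acc=0x494 bytes_emitted=0
After char 2 ('x'=49): chars_in_quartet=3 acc=0x12531 bytes_emitted=0
After char 3 ('u'=46): chars_in_quartet=4 acc=0x494C6E -> emit 49 4C 6E, reset; bytes_emitted=3
After char 4 ('j'=35): chars_in_quartet=1 acc=0x23 bytes_emitted=3
After char 5 ('k'=36): chars_in_quartet=2 acc=0x8E4 bytes_emitted=3
After char 6 ('V'=21): chars_in_quartet=3 acc=0x23915 bytes_emitted=3
After char 7 ('/'=63): chars_in_quartet=4 acc=0x8E457F -> emit 8E 45 7F, reset; bytes_emitted=6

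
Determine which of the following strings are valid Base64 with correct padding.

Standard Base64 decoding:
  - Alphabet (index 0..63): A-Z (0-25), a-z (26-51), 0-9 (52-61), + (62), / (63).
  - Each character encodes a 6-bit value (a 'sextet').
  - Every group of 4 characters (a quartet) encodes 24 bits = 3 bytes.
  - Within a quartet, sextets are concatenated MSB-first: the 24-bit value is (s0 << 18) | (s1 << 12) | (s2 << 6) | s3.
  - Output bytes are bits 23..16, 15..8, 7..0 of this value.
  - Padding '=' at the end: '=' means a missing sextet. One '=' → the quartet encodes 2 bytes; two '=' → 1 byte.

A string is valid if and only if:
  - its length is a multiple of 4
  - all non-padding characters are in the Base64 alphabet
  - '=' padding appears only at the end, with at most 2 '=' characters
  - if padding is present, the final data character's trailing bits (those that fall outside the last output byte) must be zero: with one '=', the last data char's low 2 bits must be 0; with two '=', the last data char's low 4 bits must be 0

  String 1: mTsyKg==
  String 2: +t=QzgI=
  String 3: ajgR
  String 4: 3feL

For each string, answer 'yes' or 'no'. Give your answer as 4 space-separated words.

String 1: 'mTsyKg==' → valid
String 2: '+t=QzgI=' → invalid (bad char(s): ['=']; '=' in middle)
String 3: 'ajgR' → valid
String 4: '3feL' → valid

Answer: yes no yes yes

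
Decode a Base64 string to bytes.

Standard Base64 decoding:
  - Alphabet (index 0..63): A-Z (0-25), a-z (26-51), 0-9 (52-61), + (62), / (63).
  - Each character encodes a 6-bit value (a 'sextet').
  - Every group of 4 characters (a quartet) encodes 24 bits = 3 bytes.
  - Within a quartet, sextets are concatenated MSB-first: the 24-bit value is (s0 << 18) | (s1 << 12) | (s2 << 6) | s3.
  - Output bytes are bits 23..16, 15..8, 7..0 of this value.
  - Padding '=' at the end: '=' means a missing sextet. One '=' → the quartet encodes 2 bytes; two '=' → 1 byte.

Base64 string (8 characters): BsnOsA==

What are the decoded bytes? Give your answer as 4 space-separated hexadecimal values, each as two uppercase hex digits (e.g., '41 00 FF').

Answer: 06 C9 CE B0

Derivation:
After char 0 ('B'=1): chars_in_quartet=1 acc=0x1 bytes_emitted=0
After char 1 ('s'=44): chars_in_quartet=2 acc=0x6C bytes_emitted=0
After char 2 ('n'=39): chars_in_quartet=3 acc=0x1B27 bytes_emitted=0
After char 3 ('O'=14): chars_in_quartet=4 acc=0x6C9CE -> emit 06 C9 CE, reset; bytes_emitted=3
After char 4 ('s'=44): chars_in_quartet=1 acc=0x2C bytes_emitted=3
After char 5 ('A'=0): chars_in_quartet=2 acc=0xB00 bytes_emitted=3
Padding '==': partial quartet acc=0xB00 -> emit B0; bytes_emitted=4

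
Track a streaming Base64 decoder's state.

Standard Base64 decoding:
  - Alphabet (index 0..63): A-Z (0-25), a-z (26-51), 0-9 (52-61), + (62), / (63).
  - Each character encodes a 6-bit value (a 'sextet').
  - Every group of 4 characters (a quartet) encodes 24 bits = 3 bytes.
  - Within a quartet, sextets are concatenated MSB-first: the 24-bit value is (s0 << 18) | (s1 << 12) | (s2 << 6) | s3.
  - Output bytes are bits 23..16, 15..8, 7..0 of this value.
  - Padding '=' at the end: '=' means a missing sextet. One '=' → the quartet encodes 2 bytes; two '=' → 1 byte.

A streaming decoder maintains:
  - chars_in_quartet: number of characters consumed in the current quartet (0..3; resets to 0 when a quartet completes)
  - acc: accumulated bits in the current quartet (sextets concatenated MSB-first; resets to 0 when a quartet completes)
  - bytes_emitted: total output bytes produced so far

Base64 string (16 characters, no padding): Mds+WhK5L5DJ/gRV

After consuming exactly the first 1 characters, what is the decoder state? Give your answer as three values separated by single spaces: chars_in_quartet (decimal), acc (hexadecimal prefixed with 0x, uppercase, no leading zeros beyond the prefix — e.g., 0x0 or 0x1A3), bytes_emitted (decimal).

After char 0 ('M'=12): chars_in_quartet=1 acc=0xC bytes_emitted=0

Answer: 1 0xC 0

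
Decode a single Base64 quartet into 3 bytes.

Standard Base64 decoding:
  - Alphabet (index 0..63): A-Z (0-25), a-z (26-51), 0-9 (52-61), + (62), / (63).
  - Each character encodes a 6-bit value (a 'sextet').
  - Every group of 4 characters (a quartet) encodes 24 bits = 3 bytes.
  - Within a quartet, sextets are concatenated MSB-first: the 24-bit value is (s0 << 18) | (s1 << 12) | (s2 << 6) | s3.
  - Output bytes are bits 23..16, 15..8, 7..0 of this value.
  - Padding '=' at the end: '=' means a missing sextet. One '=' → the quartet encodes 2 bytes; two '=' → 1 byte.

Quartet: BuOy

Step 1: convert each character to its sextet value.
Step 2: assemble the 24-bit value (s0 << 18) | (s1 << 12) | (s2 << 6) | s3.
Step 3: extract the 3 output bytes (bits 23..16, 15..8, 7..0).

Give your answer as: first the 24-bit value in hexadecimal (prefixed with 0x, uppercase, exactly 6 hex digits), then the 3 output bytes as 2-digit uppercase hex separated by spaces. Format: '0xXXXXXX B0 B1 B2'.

Sextets: B=1, u=46, O=14, y=50
24-bit: (1<<18) | (46<<12) | (14<<6) | 50
      = 0x040000 | 0x02E000 | 0x000380 | 0x000032
      = 0x06E3B2
Bytes: (v>>16)&0xFF=06, (v>>8)&0xFF=E3, v&0xFF=B2

Answer: 0x06E3B2 06 E3 B2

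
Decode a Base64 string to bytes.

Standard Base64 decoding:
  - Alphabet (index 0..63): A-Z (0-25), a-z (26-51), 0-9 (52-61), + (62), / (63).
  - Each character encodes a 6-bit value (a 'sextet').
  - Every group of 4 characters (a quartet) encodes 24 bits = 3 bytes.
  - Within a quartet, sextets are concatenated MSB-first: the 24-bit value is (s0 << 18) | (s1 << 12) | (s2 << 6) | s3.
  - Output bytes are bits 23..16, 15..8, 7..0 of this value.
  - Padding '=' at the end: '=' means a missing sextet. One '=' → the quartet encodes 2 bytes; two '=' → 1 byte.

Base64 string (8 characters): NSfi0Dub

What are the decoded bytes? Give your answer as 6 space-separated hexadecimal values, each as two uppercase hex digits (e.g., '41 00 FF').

Answer: 35 27 E2 D0 3B 9B

Derivation:
After char 0 ('N'=13): chars_in_quartet=1 acc=0xD bytes_emitted=0
After char 1 ('S'=18): chars_in_quartet=2 acc=0x352 bytes_emitted=0
After char 2 ('f'=31): chars_in_quartet=3 acc=0xD49F bytes_emitted=0
After char 3 ('i'=34): chars_in_quartet=4 acc=0x3527E2 -> emit 35 27 E2, reset; bytes_emitted=3
After char 4 ('0'=52): chars_in_quartet=1 acc=0x34 bytes_emitted=3
After char 5 ('D'=3): chars_in_quartet=2 acc=0xD03 bytes_emitted=3
After char 6 ('u'=46): chars_in_quartet=3 acc=0x340EE bytes_emitted=3
After char 7 ('b'=27): chars_in_quartet=4 acc=0xD03B9B -> emit D0 3B 9B, reset; bytes_emitted=6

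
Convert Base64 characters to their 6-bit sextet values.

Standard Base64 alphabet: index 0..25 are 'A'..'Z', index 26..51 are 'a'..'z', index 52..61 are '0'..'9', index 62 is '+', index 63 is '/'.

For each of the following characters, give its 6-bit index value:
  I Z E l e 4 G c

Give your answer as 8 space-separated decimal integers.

Answer: 8 25 4 37 30 56 6 28

Derivation:
'I': A..Z range, ord('I') − ord('A') = 8
'Z': A..Z range, ord('Z') − ord('A') = 25
'E': A..Z range, ord('E') − ord('A') = 4
'l': a..z range, 26 + ord('l') − ord('a') = 37
'e': a..z range, 26 + ord('e') − ord('a') = 30
'4': 0..9 range, 52 + ord('4') − ord('0') = 56
'G': A..Z range, ord('G') − ord('A') = 6
'c': a..z range, 26 + ord('c') − ord('a') = 28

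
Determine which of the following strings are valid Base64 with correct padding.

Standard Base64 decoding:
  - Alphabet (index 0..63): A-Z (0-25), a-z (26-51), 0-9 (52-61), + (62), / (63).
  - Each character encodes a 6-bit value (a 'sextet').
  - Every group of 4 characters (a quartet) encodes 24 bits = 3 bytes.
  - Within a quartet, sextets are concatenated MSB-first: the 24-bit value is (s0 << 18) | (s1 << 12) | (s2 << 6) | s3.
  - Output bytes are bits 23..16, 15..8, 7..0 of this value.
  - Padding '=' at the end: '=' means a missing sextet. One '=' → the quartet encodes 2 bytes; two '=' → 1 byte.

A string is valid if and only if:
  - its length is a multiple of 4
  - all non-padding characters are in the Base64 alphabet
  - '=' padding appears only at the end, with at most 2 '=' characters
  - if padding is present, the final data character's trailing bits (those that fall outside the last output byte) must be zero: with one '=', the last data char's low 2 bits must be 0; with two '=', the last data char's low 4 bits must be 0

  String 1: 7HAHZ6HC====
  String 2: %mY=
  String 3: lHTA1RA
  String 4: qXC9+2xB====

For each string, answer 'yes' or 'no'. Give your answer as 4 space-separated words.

Answer: no no no no

Derivation:
String 1: '7HAHZ6HC====' → invalid (4 pad chars (max 2))
String 2: '%mY=' → invalid (bad char(s): ['%'])
String 3: 'lHTA1RA' → invalid (len=7 not mult of 4)
String 4: 'qXC9+2xB====' → invalid (4 pad chars (max 2))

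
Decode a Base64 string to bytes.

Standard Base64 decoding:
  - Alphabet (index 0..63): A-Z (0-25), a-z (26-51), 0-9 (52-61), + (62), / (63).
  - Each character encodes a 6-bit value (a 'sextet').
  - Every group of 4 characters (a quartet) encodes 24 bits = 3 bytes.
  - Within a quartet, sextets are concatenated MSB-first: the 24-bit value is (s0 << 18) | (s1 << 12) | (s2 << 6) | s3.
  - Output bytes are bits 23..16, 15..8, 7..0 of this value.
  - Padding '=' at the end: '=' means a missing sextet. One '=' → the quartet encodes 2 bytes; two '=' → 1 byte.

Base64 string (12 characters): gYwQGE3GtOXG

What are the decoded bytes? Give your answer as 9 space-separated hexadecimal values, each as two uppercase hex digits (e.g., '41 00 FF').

Answer: 81 8C 10 18 4D C6 B4 E5 C6

Derivation:
After char 0 ('g'=32): chars_in_quartet=1 acc=0x20 bytes_emitted=0
After char 1 ('Y'=24): chars_in_quartet=2 acc=0x818 bytes_emitted=0
After char 2 ('w'=48): chars_in_quartet=3 acc=0x20630 bytes_emitted=0
After char 3 ('Q'=16): chars_in_quartet=4 acc=0x818C10 -> emit 81 8C 10, reset; bytes_emitted=3
After char 4 ('G'=6): chars_in_quartet=1 acc=0x6 bytes_emitted=3
After char 5 ('E'=4): chars_in_quartet=2 acc=0x184 bytes_emitted=3
After char 6 ('3'=55): chars_in_quartet=3 acc=0x6137 bytes_emitted=3
After char 7 ('G'=6): chars_in_quartet=4 acc=0x184DC6 -> emit 18 4D C6, reset; bytes_emitted=6
After char 8 ('t'=45): chars_in_quartet=1 acc=0x2D bytes_emitted=6
After char 9 ('O'=14): chars_in_quartet=2 acc=0xB4E bytes_emitted=6
After char 10 ('X'=23): chars_in_quartet=3 acc=0x2D397 bytes_emitted=6
After char 11 ('G'=6): chars_in_quartet=4 acc=0xB4E5C6 -> emit B4 E5 C6, reset; bytes_emitted=9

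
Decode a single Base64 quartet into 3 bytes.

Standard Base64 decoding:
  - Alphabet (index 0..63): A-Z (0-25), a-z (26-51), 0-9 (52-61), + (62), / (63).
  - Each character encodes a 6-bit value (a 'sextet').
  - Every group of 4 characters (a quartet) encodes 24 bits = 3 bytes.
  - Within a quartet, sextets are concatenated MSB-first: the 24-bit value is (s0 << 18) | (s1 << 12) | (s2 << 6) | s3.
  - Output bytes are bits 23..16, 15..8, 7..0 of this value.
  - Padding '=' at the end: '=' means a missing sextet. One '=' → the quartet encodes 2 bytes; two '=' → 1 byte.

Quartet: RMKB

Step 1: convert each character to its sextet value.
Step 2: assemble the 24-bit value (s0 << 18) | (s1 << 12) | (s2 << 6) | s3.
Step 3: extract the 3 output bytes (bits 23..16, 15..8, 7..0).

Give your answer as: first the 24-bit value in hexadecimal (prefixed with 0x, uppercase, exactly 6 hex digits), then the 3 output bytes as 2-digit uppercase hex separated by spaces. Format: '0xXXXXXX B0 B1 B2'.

Sextets: R=17, M=12, K=10, B=1
24-bit: (17<<18) | (12<<12) | (10<<6) | 1
      = 0x440000 | 0x00C000 | 0x000280 | 0x000001
      = 0x44C281
Bytes: (v>>16)&0xFF=44, (v>>8)&0xFF=C2, v&0xFF=81

Answer: 0x44C281 44 C2 81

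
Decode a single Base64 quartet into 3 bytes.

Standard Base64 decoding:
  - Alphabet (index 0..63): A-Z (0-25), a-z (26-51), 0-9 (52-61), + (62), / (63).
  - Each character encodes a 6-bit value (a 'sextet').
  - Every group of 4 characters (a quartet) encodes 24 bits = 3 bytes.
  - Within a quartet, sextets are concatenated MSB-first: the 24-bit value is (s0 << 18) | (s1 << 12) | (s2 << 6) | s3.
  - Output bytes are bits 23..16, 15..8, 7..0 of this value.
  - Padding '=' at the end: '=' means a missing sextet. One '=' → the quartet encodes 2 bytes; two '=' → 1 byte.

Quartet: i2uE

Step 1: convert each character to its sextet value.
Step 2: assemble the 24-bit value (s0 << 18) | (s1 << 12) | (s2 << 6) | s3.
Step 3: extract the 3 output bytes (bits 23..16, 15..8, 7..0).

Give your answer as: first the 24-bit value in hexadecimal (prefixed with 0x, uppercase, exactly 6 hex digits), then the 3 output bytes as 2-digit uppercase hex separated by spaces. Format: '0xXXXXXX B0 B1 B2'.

Answer: 0x8B6B84 8B 6B 84

Derivation:
Sextets: i=34, 2=54, u=46, E=4
24-bit: (34<<18) | (54<<12) | (46<<6) | 4
      = 0x880000 | 0x036000 | 0x000B80 | 0x000004
      = 0x8B6B84
Bytes: (v>>16)&0xFF=8B, (v>>8)&0xFF=6B, v&0xFF=84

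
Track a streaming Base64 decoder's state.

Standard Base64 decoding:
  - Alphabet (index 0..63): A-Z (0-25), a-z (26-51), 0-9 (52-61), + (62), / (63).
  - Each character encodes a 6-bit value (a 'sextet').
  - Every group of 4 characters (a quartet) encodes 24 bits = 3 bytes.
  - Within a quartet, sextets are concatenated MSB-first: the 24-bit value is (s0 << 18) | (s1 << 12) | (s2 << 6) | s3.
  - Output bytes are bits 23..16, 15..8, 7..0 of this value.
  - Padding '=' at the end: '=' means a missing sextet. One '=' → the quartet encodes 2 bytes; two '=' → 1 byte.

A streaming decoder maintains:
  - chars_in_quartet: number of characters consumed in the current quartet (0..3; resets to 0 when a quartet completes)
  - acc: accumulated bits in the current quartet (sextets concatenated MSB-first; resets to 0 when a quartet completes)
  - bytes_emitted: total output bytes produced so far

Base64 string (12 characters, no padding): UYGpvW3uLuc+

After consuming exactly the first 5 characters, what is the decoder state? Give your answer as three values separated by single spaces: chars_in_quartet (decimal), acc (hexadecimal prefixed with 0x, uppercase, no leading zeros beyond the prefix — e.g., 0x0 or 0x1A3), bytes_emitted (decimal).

Answer: 1 0x2F 3

Derivation:
After char 0 ('U'=20): chars_in_quartet=1 acc=0x14 bytes_emitted=0
After char 1 ('Y'=24): chars_in_quartet=2 acc=0x518 bytes_emitted=0
After char 2 ('G'=6): chars_in_quartet=3 acc=0x14606 bytes_emitted=0
After char 3 ('p'=41): chars_in_quartet=4 acc=0x5181A9 -> emit 51 81 A9, reset; bytes_emitted=3
After char 4 ('v'=47): chars_in_quartet=1 acc=0x2F bytes_emitted=3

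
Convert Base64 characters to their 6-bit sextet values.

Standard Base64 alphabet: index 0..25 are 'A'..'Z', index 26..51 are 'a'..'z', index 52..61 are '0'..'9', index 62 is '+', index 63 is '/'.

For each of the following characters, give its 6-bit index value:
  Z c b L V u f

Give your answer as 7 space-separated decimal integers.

Answer: 25 28 27 11 21 46 31

Derivation:
'Z': A..Z range, ord('Z') − ord('A') = 25
'c': a..z range, 26 + ord('c') − ord('a') = 28
'b': a..z range, 26 + ord('b') − ord('a') = 27
'L': A..Z range, ord('L') − ord('A') = 11
'V': A..Z range, ord('V') − ord('A') = 21
'u': a..z range, 26 + ord('u') − ord('a') = 46
'f': a..z range, 26 + ord('f') − ord('a') = 31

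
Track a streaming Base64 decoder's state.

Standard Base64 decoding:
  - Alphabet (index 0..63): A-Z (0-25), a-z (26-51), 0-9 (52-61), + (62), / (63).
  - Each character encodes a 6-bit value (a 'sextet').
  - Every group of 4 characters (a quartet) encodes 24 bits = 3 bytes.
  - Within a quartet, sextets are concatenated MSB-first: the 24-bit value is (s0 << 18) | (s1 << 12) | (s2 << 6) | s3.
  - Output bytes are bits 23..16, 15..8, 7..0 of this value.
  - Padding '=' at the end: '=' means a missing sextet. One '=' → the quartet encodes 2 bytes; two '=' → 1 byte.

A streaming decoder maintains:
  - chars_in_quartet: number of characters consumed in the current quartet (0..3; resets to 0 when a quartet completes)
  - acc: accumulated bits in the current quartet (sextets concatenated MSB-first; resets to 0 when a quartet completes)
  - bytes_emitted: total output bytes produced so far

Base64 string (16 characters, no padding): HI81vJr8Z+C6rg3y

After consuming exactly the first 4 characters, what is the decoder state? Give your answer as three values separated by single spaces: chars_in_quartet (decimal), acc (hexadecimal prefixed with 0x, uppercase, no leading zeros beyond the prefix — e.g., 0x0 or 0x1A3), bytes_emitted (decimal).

Answer: 0 0x0 3

Derivation:
After char 0 ('H'=7): chars_in_quartet=1 acc=0x7 bytes_emitted=0
After char 1 ('I'=8): chars_in_quartet=2 acc=0x1C8 bytes_emitted=0
After char 2 ('8'=60): chars_in_quartet=3 acc=0x723C bytes_emitted=0
After char 3 ('1'=53): chars_in_quartet=4 acc=0x1C8F35 -> emit 1C 8F 35, reset; bytes_emitted=3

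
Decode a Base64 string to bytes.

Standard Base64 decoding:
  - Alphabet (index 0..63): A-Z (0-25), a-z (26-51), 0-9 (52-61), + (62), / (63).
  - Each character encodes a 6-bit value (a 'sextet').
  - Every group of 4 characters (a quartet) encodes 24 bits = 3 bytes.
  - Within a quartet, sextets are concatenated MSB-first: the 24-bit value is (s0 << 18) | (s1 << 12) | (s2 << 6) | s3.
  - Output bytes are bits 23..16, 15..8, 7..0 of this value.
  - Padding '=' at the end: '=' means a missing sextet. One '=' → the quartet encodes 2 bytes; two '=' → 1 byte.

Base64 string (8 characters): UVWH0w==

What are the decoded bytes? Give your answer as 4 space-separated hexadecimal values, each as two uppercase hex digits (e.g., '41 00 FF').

Answer: 51 55 87 D3

Derivation:
After char 0 ('U'=20): chars_in_quartet=1 acc=0x14 bytes_emitted=0
After char 1 ('V'=21): chars_in_quartet=2 acc=0x515 bytes_emitted=0
After char 2 ('W'=22): chars_in_quartet=3 acc=0x14556 bytes_emitted=0
After char 3 ('H'=7): chars_in_quartet=4 acc=0x515587 -> emit 51 55 87, reset; bytes_emitted=3
After char 4 ('0'=52): chars_in_quartet=1 acc=0x34 bytes_emitted=3
After char 5 ('w'=48): chars_in_quartet=2 acc=0xD30 bytes_emitted=3
Padding '==': partial quartet acc=0xD30 -> emit D3; bytes_emitted=4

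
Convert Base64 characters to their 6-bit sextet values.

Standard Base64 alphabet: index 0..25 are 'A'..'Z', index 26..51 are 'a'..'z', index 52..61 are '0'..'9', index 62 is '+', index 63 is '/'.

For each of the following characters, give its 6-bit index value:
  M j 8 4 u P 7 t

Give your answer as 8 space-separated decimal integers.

Answer: 12 35 60 56 46 15 59 45

Derivation:
'M': A..Z range, ord('M') − ord('A') = 12
'j': a..z range, 26 + ord('j') − ord('a') = 35
'8': 0..9 range, 52 + ord('8') − ord('0') = 60
'4': 0..9 range, 52 + ord('4') − ord('0') = 56
'u': a..z range, 26 + ord('u') − ord('a') = 46
'P': A..Z range, ord('P') − ord('A') = 15
'7': 0..9 range, 52 + ord('7') − ord('0') = 59
't': a..z range, 26 + ord('t') − ord('a') = 45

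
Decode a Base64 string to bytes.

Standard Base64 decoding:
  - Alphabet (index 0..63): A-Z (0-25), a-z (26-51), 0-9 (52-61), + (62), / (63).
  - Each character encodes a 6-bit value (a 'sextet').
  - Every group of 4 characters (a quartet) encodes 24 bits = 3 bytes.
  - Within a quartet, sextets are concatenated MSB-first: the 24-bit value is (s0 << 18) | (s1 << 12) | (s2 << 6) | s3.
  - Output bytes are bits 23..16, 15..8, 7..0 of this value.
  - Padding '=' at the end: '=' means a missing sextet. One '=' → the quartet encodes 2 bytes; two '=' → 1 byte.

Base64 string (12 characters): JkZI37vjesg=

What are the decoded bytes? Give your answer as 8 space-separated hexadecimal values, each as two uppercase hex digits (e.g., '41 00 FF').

Answer: 26 46 48 DF BB E3 7A C8

Derivation:
After char 0 ('J'=9): chars_in_quartet=1 acc=0x9 bytes_emitted=0
After char 1 ('k'=36): chars_in_quartet=2 acc=0x264 bytes_emitted=0
After char 2 ('Z'=25): chars_in_quartet=3 acc=0x9919 bytes_emitted=0
After char 3 ('I'=8): chars_in_quartet=4 acc=0x264648 -> emit 26 46 48, reset; bytes_emitted=3
After char 4 ('3'=55): chars_in_quartet=1 acc=0x37 bytes_emitted=3
After char 5 ('7'=59): chars_in_quartet=2 acc=0xDFB bytes_emitted=3
After char 6 ('v'=47): chars_in_quartet=3 acc=0x37EEF bytes_emitted=3
After char 7 ('j'=35): chars_in_quartet=4 acc=0xDFBBE3 -> emit DF BB E3, reset; bytes_emitted=6
After char 8 ('e'=30): chars_in_quartet=1 acc=0x1E bytes_emitted=6
After char 9 ('s'=44): chars_in_quartet=2 acc=0x7AC bytes_emitted=6
After char 10 ('g'=32): chars_in_quartet=3 acc=0x1EB20 bytes_emitted=6
Padding '=': partial quartet acc=0x1EB20 -> emit 7A C8; bytes_emitted=8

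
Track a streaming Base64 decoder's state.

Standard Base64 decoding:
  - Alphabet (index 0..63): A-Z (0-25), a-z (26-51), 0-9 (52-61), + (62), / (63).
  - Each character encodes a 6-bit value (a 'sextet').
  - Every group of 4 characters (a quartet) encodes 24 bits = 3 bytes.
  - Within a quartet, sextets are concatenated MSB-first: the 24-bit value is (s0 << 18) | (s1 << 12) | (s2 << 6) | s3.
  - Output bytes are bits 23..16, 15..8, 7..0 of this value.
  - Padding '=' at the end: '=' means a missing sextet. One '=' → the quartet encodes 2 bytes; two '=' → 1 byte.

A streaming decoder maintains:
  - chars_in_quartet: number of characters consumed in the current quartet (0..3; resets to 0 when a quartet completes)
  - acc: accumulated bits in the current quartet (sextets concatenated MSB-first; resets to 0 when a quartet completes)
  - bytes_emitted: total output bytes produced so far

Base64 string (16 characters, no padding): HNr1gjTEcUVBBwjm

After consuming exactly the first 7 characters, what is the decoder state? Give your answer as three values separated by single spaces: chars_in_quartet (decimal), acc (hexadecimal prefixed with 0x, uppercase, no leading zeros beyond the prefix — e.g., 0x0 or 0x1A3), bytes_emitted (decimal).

Answer: 3 0x208D3 3

Derivation:
After char 0 ('H'=7): chars_in_quartet=1 acc=0x7 bytes_emitted=0
After char 1 ('N'=13): chars_in_quartet=2 acc=0x1CD bytes_emitted=0
After char 2 ('r'=43): chars_in_quartet=3 acc=0x736B bytes_emitted=0
After char 3 ('1'=53): chars_in_quartet=4 acc=0x1CDAF5 -> emit 1C DA F5, reset; bytes_emitted=3
After char 4 ('g'=32): chars_in_quartet=1 acc=0x20 bytes_emitted=3
After char 5 ('j'=35): chars_in_quartet=2 acc=0x823 bytes_emitted=3
After char 6 ('T'=19): chars_in_quartet=3 acc=0x208D3 bytes_emitted=3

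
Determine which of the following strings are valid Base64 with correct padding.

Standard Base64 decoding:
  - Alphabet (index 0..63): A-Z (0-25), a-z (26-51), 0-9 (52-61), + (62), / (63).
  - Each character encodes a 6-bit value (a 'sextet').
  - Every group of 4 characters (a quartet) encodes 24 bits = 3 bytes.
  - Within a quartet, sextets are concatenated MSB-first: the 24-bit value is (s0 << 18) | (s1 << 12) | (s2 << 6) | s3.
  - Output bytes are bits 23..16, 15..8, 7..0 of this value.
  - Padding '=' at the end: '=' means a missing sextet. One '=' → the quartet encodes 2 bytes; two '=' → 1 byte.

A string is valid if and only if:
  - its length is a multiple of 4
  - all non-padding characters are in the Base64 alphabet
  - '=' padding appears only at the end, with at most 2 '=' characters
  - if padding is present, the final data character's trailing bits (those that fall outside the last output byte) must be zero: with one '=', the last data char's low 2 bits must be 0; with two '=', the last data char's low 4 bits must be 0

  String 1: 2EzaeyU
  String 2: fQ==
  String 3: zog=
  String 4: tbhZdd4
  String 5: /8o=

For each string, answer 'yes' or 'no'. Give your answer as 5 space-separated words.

Answer: no yes yes no yes

Derivation:
String 1: '2EzaeyU' → invalid (len=7 not mult of 4)
String 2: 'fQ==' → valid
String 3: 'zog=' → valid
String 4: 'tbhZdd4' → invalid (len=7 not mult of 4)
String 5: '/8o=' → valid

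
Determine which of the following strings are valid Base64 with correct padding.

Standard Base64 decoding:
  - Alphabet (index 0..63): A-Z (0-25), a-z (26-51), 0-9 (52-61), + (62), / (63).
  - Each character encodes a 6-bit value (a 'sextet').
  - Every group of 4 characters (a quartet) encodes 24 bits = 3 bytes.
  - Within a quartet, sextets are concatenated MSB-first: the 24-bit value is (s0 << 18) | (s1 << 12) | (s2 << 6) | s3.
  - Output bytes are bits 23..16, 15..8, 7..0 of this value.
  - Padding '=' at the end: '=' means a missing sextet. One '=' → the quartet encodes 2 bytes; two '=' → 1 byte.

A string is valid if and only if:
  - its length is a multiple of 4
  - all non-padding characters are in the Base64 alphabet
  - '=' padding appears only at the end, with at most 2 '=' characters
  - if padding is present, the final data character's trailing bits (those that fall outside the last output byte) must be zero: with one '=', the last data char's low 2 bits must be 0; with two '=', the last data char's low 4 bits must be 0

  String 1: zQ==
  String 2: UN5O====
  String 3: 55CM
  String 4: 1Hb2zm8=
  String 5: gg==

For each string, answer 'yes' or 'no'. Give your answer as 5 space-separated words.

Answer: yes no yes yes yes

Derivation:
String 1: 'zQ==' → valid
String 2: 'UN5O====' → invalid (4 pad chars (max 2))
String 3: '55CM' → valid
String 4: '1Hb2zm8=' → valid
String 5: 'gg==' → valid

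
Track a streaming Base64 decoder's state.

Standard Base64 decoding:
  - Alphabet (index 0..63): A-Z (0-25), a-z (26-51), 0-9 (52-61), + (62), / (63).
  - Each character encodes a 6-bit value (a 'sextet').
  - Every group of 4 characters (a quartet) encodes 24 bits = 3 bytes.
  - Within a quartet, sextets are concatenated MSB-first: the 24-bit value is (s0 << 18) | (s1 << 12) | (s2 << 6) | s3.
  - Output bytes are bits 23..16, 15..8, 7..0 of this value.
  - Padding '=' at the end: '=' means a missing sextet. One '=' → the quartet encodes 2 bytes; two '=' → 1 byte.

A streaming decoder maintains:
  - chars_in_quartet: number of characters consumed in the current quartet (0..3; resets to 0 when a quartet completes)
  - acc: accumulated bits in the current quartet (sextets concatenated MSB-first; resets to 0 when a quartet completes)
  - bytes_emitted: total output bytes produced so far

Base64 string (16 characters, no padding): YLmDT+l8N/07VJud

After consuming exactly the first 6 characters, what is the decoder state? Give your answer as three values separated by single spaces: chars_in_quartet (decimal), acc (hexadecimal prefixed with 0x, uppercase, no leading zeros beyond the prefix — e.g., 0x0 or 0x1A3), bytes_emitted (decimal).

Answer: 2 0x4FE 3

Derivation:
After char 0 ('Y'=24): chars_in_quartet=1 acc=0x18 bytes_emitted=0
After char 1 ('L'=11): chars_in_quartet=2 acc=0x60B bytes_emitted=0
After char 2 ('m'=38): chars_in_quartet=3 acc=0x182E6 bytes_emitted=0
After char 3 ('D'=3): chars_in_quartet=4 acc=0x60B983 -> emit 60 B9 83, reset; bytes_emitted=3
After char 4 ('T'=19): chars_in_quartet=1 acc=0x13 bytes_emitted=3
After char 5 ('+'=62): chars_in_quartet=2 acc=0x4FE bytes_emitted=3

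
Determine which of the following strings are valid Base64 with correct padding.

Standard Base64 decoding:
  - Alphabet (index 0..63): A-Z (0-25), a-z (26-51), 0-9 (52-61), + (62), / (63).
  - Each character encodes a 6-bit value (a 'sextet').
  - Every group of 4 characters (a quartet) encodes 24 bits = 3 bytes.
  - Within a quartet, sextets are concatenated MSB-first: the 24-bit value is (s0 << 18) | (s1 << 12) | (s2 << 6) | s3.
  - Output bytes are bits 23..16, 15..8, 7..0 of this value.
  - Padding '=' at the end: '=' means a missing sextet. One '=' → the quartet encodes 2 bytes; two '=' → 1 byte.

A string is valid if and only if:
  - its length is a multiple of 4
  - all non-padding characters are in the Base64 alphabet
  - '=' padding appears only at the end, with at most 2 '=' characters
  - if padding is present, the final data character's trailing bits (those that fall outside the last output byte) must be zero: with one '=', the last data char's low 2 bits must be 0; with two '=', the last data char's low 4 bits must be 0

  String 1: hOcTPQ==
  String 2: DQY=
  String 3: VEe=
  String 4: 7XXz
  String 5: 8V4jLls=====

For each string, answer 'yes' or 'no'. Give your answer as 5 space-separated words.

String 1: 'hOcTPQ==' → valid
String 2: 'DQY=' → valid
String 3: 'VEe=' → invalid (bad trailing bits)
String 4: '7XXz' → valid
String 5: '8V4jLls=====' → invalid (5 pad chars (max 2))

Answer: yes yes no yes no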